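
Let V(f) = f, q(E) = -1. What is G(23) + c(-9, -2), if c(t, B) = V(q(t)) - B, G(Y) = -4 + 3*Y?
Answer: 66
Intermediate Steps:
c(t, B) = -1 - B
G(23) + c(-9, -2) = (-4 + 3*23) + (-1 - 1*(-2)) = (-4 + 69) + (-1 + 2) = 65 + 1 = 66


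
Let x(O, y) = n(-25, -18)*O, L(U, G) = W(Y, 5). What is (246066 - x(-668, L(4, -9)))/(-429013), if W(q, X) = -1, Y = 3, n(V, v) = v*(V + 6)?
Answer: -474522/429013 ≈ -1.1061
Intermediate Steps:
n(V, v) = v*(6 + V)
L(U, G) = -1
x(O, y) = 342*O (x(O, y) = (-18*(6 - 25))*O = (-18*(-19))*O = 342*O)
(246066 - x(-668, L(4, -9)))/(-429013) = (246066 - 342*(-668))/(-429013) = (246066 - 1*(-228456))*(-1/429013) = (246066 + 228456)*(-1/429013) = 474522*(-1/429013) = -474522/429013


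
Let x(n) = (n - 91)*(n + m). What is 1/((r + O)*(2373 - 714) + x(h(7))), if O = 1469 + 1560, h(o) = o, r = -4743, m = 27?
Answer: -1/2846382 ≈ -3.5132e-7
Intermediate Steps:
O = 3029
x(n) = (-91 + n)*(27 + n) (x(n) = (n - 91)*(n + 27) = (-91 + n)*(27 + n))
1/((r + O)*(2373 - 714) + x(h(7))) = 1/((-4743 + 3029)*(2373 - 714) + (-2457 + 7**2 - 64*7)) = 1/(-1714*1659 + (-2457 + 49 - 448)) = 1/(-2843526 - 2856) = 1/(-2846382) = -1/2846382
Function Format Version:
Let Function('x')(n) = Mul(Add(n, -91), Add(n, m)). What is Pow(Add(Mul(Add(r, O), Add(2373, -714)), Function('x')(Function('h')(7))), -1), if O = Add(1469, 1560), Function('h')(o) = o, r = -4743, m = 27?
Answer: Rational(-1, 2846382) ≈ -3.5132e-7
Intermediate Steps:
O = 3029
Function('x')(n) = Mul(Add(-91, n), Add(27, n)) (Function('x')(n) = Mul(Add(n, -91), Add(n, 27)) = Mul(Add(-91, n), Add(27, n)))
Pow(Add(Mul(Add(r, O), Add(2373, -714)), Function('x')(Function('h')(7))), -1) = Pow(Add(Mul(Add(-4743, 3029), Add(2373, -714)), Add(-2457, Pow(7, 2), Mul(-64, 7))), -1) = Pow(Add(Mul(-1714, 1659), Add(-2457, 49, -448)), -1) = Pow(Add(-2843526, -2856), -1) = Pow(-2846382, -1) = Rational(-1, 2846382)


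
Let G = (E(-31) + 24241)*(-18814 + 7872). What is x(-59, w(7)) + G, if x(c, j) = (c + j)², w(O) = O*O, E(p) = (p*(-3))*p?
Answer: -233699136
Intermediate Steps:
E(p) = -3*p² (E(p) = (-3*p)*p = -3*p²)
w(O) = O²
G = -233699236 (G = (-3*(-31)² + 24241)*(-18814 + 7872) = (-3*961 + 24241)*(-10942) = (-2883 + 24241)*(-10942) = 21358*(-10942) = -233699236)
x(-59, w(7)) + G = (-59 + 7²)² - 233699236 = (-59 + 49)² - 233699236 = (-10)² - 233699236 = 100 - 233699236 = -233699136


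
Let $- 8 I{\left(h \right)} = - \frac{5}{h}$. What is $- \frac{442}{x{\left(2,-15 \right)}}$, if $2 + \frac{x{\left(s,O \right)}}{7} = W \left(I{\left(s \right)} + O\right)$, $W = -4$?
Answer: $- \frac{1768}{1589} \approx -1.1126$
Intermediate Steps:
$I{\left(h \right)} = \frac{5}{8 h}$ ($I{\left(h \right)} = - \frac{\left(-5\right) \frac{1}{h}}{8} = \frac{5}{8 h}$)
$x{\left(s,O \right)} = -14 - 28 O - \frac{35}{2 s}$ ($x{\left(s,O \right)} = -14 + 7 \left(- 4 \left(\frac{5}{8 s} + O\right)\right) = -14 + 7 \left(- 4 \left(O + \frac{5}{8 s}\right)\right) = -14 + 7 \left(- 4 O - \frac{5}{2 s}\right) = -14 - \left(28 O + \frac{35}{2 s}\right) = -14 - 28 O - \frac{35}{2 s}$)
$- \frac{442}{x{\left(2,-15 \right)}} = - \frac{442}{-14 - -420 - \frac{35}{2 \cdot 2}} = - \frac{442}{-14 + 420 - \frac{35}{4}} = - \frac{442}{\frac{1589}{4}} = \left(-442\right) \frac{4}{1589} = - \frac{1768}{1589}$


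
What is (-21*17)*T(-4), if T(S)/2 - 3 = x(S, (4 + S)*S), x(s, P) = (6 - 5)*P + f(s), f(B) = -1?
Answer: -1428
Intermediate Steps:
x(s, P) = -1 + P (x(s, P) = (6 - 5)*P - 1 = 1*P - 1 = P - 1 = -1 + P)
T(S) = 4 + 2*S*(4 + S) (T(S) = 6 + 2*(-1 + (4 + S)*S) = 6 + 2*(-1 + S*(4 + S)) = 6 + (-2 + 2*S*(4 + S)) = 4 + 2*S*(4 + S))
(-21*17)*T(-4) = (-21*17)*(4 + 2*(-4)*(4 - 4)) = -357*(4 + 2*(-4)*0) = -357*(4 + 0) = -357*4 = -1428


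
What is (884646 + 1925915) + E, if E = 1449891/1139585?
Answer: 3202874607076/1139585 ≈ 2.8106e+6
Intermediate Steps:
E = 1449891/1139585 (E = 1449891*(1/1139585) = 1449891/1139585 ≈ 1.2723)
(884646 + 1925915) + E = (884646 + 1925915) + 1449891/1139585 = 2810561 + 1449891/1139585 = 3202874607076/1139585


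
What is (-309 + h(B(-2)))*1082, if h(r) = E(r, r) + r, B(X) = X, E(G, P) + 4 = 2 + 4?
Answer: -334338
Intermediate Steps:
E(G, P) = 2 (E(G, P) = -4 + (2 + 4) = -4 + 6 = 2)
h(r) = 2 + r
(-309 + h(B(-2)))*1082 = (-309 + (2 - 2))*1082 = (-309 + 0)*1082 = -309*1082 = -334338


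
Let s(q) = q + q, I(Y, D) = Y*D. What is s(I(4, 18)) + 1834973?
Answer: 1835117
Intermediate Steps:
I(Y, D) = D*Y
s(q) = 2*q
s(I(4, 18)) + 1834973 = 2*(18*4) + 1834973 = 2*72 + 1834973 = 144 + 1834973 = 1835117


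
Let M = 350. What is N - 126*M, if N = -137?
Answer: -44237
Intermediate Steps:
N - 126*M = -137 - 126*350 = -137 - 44100 = -44237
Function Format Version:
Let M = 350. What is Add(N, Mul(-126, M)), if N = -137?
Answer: -44237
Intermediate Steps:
Add(N, Mul(-126, M)) = Add(-137, Mul(-126, 350)) = Add(-137, -44100) = -44237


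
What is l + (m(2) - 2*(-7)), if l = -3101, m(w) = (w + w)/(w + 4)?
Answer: -9259/3 ≈ -3086.3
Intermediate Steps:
m(w) = 2*w/(4 + w) (m(w) = (2*w)/(4 + w) = 2*w/(4 + w))
l + (m(2) - 2*(-7)) = -3101 + (2*2/(4 + 2) - 2*(-7)) = -3101 + (2*2/6 + 14) = -3101 + (2*2*(⅙) + 14) = -3101 + (⅔ + 14) = -3101 + 44/3 = -9259/3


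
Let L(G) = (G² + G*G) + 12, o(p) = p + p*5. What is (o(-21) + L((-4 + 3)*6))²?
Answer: 1764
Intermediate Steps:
o(p) = 6*p (o(p) = p + 5*p = 6*p)
L(G) = 12 + 2*G² (L(G) = (G² + G²) + 12 = 2*G² + 12 = 12 + 2*G²)
(o(-21) + L((-4 + 3)*6))² = (6*(-21) + (12 + 2*((-4 + 3)*6)²))² = (-126 + (12 + 2*(-1*6)²))² = (-126 + (12 + 2*(-6)²))² = (-126 + (12 + 2*36))² = (-126 + (12 + 72))² = (-126 + 84)² = (-42)² = 1764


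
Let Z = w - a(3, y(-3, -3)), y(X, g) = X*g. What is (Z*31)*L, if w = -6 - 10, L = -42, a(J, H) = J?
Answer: 24738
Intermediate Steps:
w = -16
Z = -19 (Z = -16 - 1*3 = -16 - 3 = -19)
(Z*31)*L = -19*31*(-42) = -589*(-42) = 24738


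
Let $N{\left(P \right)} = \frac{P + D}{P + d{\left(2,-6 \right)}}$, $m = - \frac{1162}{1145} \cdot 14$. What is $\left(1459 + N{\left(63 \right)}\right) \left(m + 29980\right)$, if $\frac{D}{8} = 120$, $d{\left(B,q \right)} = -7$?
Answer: $\frac{354804024858}{8015} \approx 4.4268 \cdot 10^{7}$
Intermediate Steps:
$D = 960$ ($D = 8 \cdot 120 = 960$)
$m = - \frac{16268}{1145}$ ($m = \left(-1162\right) \frac{1}{1145} \cdot 14 = \left(- \frac{1162}{1145}\right) 14 = - \frac{16268}{1145} \approx -14.208$)
$N{\left(P \right)} = \frac{960 + P}{-7 + P}$ ($N{\left(P \right)} = \frac{P + 960}{P - 7} = \frac{960 + P}{-7 + P}$)
$\left(1459 + N{\left(63 \right)}\right) \left(m + 29980\right) = \left(1459 + \frac{960 + 63}{-7 + 63}\right) \left(- \frac{16268}{1145} + 29980\right) = \left(1459 + \frac{1}{56} \cdot 1023\right) \frac{34310832}{1145} = \left(1459 + \frac{1023}{56}\right) \frac{34310832}{1145} = \frac{82727}{56} \cdot \frac{34310832}{1145} = \frac{354804024858}{8015}$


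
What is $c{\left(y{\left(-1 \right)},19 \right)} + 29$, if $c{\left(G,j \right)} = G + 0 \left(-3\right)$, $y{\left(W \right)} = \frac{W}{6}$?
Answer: $\frac{173}{6} \approx 28.833$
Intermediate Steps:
$y{\left(W \right)} = \frac{W}{6}$ ($y{\left(W \right)} = W \frac{1}{6} = \frac{W}{6}$)
$c{\left(G,j \right)} = G$ ($c{\left(G,j \right)} = G + 0 = G$)
$c{\left(y{\left(-1 \right)},19 \right)} + 29 = \frac{1}{6} \left(-1\right) + 29 = - \frac{1}{6} + 29 = \frac{173}{6}$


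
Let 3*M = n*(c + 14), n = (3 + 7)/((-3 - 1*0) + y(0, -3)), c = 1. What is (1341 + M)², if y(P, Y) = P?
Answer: 15784729/9 ≈ 1.7539e+6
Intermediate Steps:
n = -10/3 (n = (3 + 7)/((-3 - 1*0) + 0) = 10/((-3 + 0) + 0) = 10/(-3 + 0) = 10/(-3) = 10*(-⅓) = -10/3 ≈ -3.3333)
M = -50/3 (M = (-10*(1 + 14)/3)/3 = (-10/3*15)/3 = (⅓)*(-50) = -50/3 ≈ -16.667)
(1341 + M)² = (1341 - 50/3)² = (3973/3)² = 15784729/9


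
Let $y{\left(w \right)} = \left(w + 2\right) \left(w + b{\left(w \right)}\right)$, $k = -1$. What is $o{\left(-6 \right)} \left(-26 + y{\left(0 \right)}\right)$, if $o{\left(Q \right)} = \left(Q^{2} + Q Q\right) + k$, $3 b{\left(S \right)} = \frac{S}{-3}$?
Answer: $-1846$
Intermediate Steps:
$b{\left(S \right)} = - \frac{S}{9}$ ($b{\left(S \right)} = \frac{S \frac{1}{-3}}{3} = \frac{S \left(- \frac{1}{3}\right)}{3} = \frac{\left(- \frac{1}{3}\right) S}{3} = - \frac{S}{9}$)
$y{\left(w \right)} = \frac{8 w \left(2 + w\right)}{9}$ ($y{\left(w \right)} = \left(w + 2\right) \left(w - \frac{w}{9}\right) = \left(2 + w\right) \frac{8 w}{9} = \frac{8 w \left(2 + w\right)}{9}$)
$o{\left(Q \right)} = -1 + 2 Q^{2}$ ($o{\left(Q \right)} = \left(Q^{2} + Q Q\right) - 1 = \left(Q^{2} + Q^{2}\right) - 1 = 2 Q^{2} - 1 = -1 + 2 Q^{2}$)
$o{\left(-6 \right)} \left(-26 + y{\left(0 \right)}\right) = \left(-1 + 2 \left(-6\right)^{2}\right) \left(-26 + \frac{8}{9} \cdot 0 \left(2 + 0\right)\right) = \left(-1 + 2 \cdot 36\right) \left(-26 + \frac{8}{9} \cdot 0 \cdot 2\right) = \left(-1 + 72\right) \left(-26 + 0\right) = 71 \left(-26\right) = -1846$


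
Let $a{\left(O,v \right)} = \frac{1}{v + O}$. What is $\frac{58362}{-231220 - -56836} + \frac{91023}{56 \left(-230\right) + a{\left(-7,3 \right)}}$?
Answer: $- \frac{11083114655}{1497406344} \approx -7.4015$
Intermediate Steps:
$a{\left(O,v \right)} = \frac{1}{O + v}$
$\frac{58362}{-231220 - -56836} + \frac{91023}{56 \left(-230\right) + a{\left(-7,3 \right)}} = \frac{58362}{-231220 - -56836} + \frac{91023}{56 \left(-230\right) + \frac{1}{-7 + 3}} = \frac{58362}{-231220 + 56836} + \frac{91023}{-12880 + \frac{1}{-4}} = \frac{58362}{-174384} + \frac{91023}{-12880 - \frac{1}{4}} = 58362 \left(- \frac{1}{174384}\right) + \frac{91023}{- \frac{51521}{4}} = - \frac{9727}{29064} + 91023 \left(- \frac{4}{51521}\right) = - \frac{9727}{29064} - \frac{364092}{51521} = - \frac{11083114655}{1497406344}$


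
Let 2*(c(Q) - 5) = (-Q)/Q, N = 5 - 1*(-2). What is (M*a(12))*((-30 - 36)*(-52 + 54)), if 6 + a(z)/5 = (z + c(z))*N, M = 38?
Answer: -2746260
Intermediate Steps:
N = 7 (N = 5 + 2 = 7)
c(Q) = 9/2 (c(Q) = 5 + ((-Q)/Q)/2 = 5 + (½)*(-1) = 5 - ½ = 9/2)
a(z) = 255/2 + 35*z (a(z) = -30 + 5*((z + 9/2)*7) = -30 + 5*((9/2 + z)*7) = -30 + 5*(63/2 + 7*z) = -30 + (315/2 + 35*z) = 255/2 + 35*z)
(M*a(12))*((-30 - 36)*(-52 + 54)) = (38*(255/2 + 35*12))*((-30 - 36)*(-52 + 54)) = (38*(255/2 + 420))*(-66*2) = (38*(1095/2))*(-132) = 20805*(-132) = -2746260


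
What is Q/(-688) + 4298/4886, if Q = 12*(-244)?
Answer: 77068/15007 ≈ 5.1355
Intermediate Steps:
Q = -2928
Q/(-688) + 4298/4886 = -2928/(-688) + 4298/4886 = -2928*(-1/688) + 4298*(1/4886) = 183/43 + 307/349 = 77068/15007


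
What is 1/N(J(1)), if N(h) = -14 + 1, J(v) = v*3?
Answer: -1/13 ≈ -0.076923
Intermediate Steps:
J(v) = 3*v
N(h) = -13
1/N(J(1)) = 1/(-13) = -1/13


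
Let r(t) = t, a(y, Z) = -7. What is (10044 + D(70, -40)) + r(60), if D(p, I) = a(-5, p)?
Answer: 10097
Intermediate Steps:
D(p, I) = -7
(10044 + D(70, -40)) + r(60) = (10044 - 7) + 60 = 10037 + 60 = 10097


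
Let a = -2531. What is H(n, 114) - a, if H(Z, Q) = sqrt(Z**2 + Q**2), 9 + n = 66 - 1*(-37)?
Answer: 2531 + 2*sqrt(5458) ≈ 2678.8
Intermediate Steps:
n = 94 (n = -9 + (66 - 1*(-37)) = -9 + (66 + 37) = -9 + 103 = 94)
H(Z, Q) = sqrt(Q**2 + Z**2)
H(n, 114) - a = sqrt(114**2 + 94**2) - 1*(-2531) = sqrt(12996 + 8836) + 2531 = sqrt(21832) + 2531 = 2*sqrt(5458) + 2531 = 2531 + 2*sqrt(5458)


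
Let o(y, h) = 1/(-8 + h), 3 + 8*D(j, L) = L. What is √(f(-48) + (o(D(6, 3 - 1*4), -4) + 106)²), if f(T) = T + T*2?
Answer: 7*√32545/12 ≈ 105.23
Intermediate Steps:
D(j, L) = -3/8 + L/8
f(T) = 3*T (f(T) = T + 2*T = 3*T)
√(f(-48) + (o(D(6, 3 - 1*4), -4) + 106)²) = √(3*(-48) + (1/(-8 - 4) + 106)²) = √(-144 + (1/(-12) + 106)²) = √(-144 + (-1/12 + 106)²) = √(-144 + (1271/12)²) = √(-144 + 1615441/144) = √(1594705/144) = 7*√32545/12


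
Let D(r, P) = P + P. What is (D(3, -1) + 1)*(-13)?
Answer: 13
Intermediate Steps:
D(r, P) = 2*P
(D(3, -1) + 1)*(-13) = (2*(-1) + 1)*(-13) = (-2 + 1)*(-13) = -1*(-13) = 13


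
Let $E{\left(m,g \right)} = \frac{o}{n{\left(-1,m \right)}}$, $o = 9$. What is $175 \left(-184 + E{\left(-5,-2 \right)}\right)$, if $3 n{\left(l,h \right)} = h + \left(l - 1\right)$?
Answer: $-32875$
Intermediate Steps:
$n{\left(l,h \right)} = - \frac{1}{3} + \frac{h}{3} + \frac{l}{3}$ ($n{\left(l,h \right)} = \frac{h + \left(l - 1\right)}{3} = \frac{h + \left(-1 + l\right)}{3} = \frac{-1 + h + l}{3} = - \frac{1}{3} + \frac{h}{3} + \frac{l}{3}$)
$E{\left(m,g \right)} = \frac{9}{- \frac{2}{3} + \frac{m}{3}}$ ($E{\left(m,g \right)} = \frac{9}{- \frac{1}{3} + \frac{m}{3} + \frac{1}{3} \left(-1\right)} = \frac{9}{- \frac{1}{3} + \frac{m}{3} - \frac{1}{3}} = \frac{9}{- \frac{2}{3} + \frac{m}{3}}$)
$175 \left(-184 + E{\left(-5,-2 \right)}\right) = 175 \left(-184 + \frac{27}{-2 - 5}\right) = 175 \left(-184 + \frac{27}{-7}\right) = 175 \left(-184 + 27 \left(- \frac{1}{7}\right)\right) = 175 \left(-184 - \frac{27}{7}\right) = 175 \left(- \frac{1315}{7}\right) = -32875$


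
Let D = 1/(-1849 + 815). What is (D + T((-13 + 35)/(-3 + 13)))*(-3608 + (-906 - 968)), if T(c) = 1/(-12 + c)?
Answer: 14305279/25333 ≈ 564.69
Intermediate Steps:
D = -1/1034 (D = 1/(-1034) = -1/1034 ≈ -0.00096712)
(D + T((-13 + 35)/(-3 + 13)))*(-3608 + (-906 - 968)) = (-1/1034 + 1/(-12 + (-13 + 35)/(-3 + 13)))*(-3608 + (-906 - 968)) = (-1/1034 + 1/(-12 + 22/10))*(-3608 - 1874) = (-1/1034 + 1/(-12 + 22*(1/10)))*(-5482) = (-1/1034 + 1/(-12 + 11/5))*(-5482) = (-1/1034 + 1/(-49/5))*(-5482) = (-1/1034 - 5/49)*(-5482) = -5219/50666*(-5482) = 14305279/25333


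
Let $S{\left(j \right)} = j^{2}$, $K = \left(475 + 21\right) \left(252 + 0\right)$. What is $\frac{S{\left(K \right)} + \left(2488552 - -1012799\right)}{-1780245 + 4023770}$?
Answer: $\frac{3125300283}{448705} \approx 6965.2$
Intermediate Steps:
$K = 124992$ ($K = 496 \cdot 252 = 124992$)
$\frac{S{\left(K \right)} + \left(2488552 - -1012799\right)}{-1780245 + 4023770} = \frac{124992^{2} + \left(2488552 - -1012799\right)}{-1780245 + 4023770} = \frac{15623000064 + \left(2488552 + 1012799\right)}{2243525} = \left(15623000064 + 3501351\right) \frac{1}{2243525} = 15626501415 \cdot \frac{1}{2243525} = \frac{3125300283}{448705}$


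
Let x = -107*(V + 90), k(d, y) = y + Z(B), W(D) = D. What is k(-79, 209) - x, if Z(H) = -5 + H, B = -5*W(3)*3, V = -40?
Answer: 5509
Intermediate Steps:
B = -45 (B = -5*3*3 = -15*3 = -45)
k(d, y) = -50 + y (k(d, y) = y + (-5 - 45) = y - 50 = -50 + y)
x = -5350 (x = -107*(-40 + 90) = -107*50 = -5350)
k(-79, 209) - x = (-50 + 209) - 1*(-5350) = 159 + 5350 = 5509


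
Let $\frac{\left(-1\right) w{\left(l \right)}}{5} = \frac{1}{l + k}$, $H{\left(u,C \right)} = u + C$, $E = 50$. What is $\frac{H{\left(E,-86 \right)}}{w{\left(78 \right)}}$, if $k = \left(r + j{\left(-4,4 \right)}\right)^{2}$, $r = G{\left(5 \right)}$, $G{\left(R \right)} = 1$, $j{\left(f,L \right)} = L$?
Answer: $\frac{3708}{5} \approx 741.6$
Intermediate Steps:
$r = 1$
$H{\left(u,C \right)} = C + u$
$k = 25$ ($k = \left(1 + 4\right)^{2} = 5^{2} = 25$)
$w{\left(l \right)} = - \frac{5}{25 + l}$ ($w{\left(l \right)} = - \frac{5}{l + 25} = - \frac{5}{25 + l}$)
$\frac{H{\left(E,-86 \right)}}{w{\left(78 \right)}} = \frac{-86 + 50}{\left(-5\right) \frac{1}{25 + 78}} = - \frac{36}{\left(-5\right) \frac{1}{103}} = - \frac{36}{- \frac{5}{103}} = \left(-36\right) \left(- \frac{103}{5}\right) = \frac{3708}{5}$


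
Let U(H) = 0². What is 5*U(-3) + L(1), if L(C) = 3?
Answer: 3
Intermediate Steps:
U(H) = 0
5*U(-3) + L(1) = 5*0 + 3 = 0 + 3 = 3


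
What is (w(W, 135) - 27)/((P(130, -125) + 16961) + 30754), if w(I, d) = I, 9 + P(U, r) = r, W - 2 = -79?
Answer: -104/47581 ≈ -0.0021857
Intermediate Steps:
W = -77 (W = 2 - 79 = -77)
P(U, r) = -9 + r
(w(W, 135) - 27)/((P(130, -125) + 16961) + 30754) = (-77 - 27)/(((-9 - 125) + 16961) + 30754) = -104/((-134 + 16961) + 30754) = -104/(16827 + 30754) = -104/47581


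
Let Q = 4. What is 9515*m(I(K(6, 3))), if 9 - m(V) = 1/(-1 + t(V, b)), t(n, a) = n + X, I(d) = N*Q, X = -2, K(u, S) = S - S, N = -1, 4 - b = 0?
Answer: 608960/7 ≈ 86994.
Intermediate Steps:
b = 4 (b = 4 - 1*0 = 4 + 0 = 4)
K(u, S) = 0
I(d) = -4 (I(d) = -1*4 = -4)
t(n, a) = -2 + n (t(n, a) = n - 2 = -2 + n)
m(V) = 9 - 1/(-3 + V) (m(V) = 9 - 1/(-1 + (-2 + V)) = 9 - 1/(-3 + V))
9515*m(I(K(6, 3))) = 9515*((-28 + 9*(-4))/(-3 - 4)) = 9515*((-28 - 36)/(-7)) = 9515*(-1/7*(-64)) = 9515*(64/7) = 608960/7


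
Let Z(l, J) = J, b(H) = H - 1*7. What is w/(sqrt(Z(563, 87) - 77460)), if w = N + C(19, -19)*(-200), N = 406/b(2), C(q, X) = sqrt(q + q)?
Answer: 2*I*sqrt(8597)*(203 + 500*sqrt(38))/128955 ≈ 4.7242*I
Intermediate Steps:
b(H) = -7 + H (b(H) = H - 7 = -7 + H)
C(q, X) = sqrt(2)*sqrt(q) (C(q, X) = sqrt(2*q) = sqrt(2)*sqrt(q))
N = -406/5 (N = 406/(-7 + 2) = 406/(-5) = 406*(-1/5) = -406/5 ≈ -81.200)
w = -406/5 - 200*sqrt(38) (w = -406/5 + (sqrt(2)*sqrt(19))*(-200) = -406/5 + sqrt(38)*(-200) = -406/5 - 200*sqrt(38) ≈ -1314.1)
w/(sqrt(Z(563, 87) - 77460)) = (-406/5 - 200*sqrt(38))/(sqrt(87 - 77460)) = (-406/5 - 200*sqrt(38))/(sqrt(-77373)) = (-406/5 - 200*sqrt(38))/((3*I*sqrt(8597))) = (-406/5 - 200*sqrt(38))*(-I*sqrt(8597)/25791) = -I*sqrt(8597)*(-406/5 - 200*sqrt(38))/25791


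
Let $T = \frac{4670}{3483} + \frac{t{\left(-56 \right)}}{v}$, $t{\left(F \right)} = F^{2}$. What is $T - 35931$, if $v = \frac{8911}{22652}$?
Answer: $- \frac{123961224451}{4433859} \approx -27958.0$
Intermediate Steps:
$v = \frac{1273}{3236}$ ($v = 8911 \cdot \frac{1}{22652} = \frac{1273}{3236} \approx 0.39339$)
$T = \frac{35351763278}{4433859}$ ($T = \frac{4670}{3483} + \frac{\left(-56\right)^{2}}{\frac{1273}{3236}} = 4670 \cdot \frac{1}{3483} + 3136 \cdot \frac{3236}{1273} = \frac{4670}{3483} + \frac{10148096}{1273} = \frac{35351763278}{4433859} \approx 7973.1$)
$T - 35931 = \frac{35351763278}{4433859} - 35931 = - \frac{123961224451}{4433859}$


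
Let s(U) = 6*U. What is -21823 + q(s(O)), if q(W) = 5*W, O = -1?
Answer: -21853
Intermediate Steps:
-21823 + q(s(O)) = -21823 + 5*(6*(-1)) = -21823 + 5*(-6) = -21823 - 30 = -21853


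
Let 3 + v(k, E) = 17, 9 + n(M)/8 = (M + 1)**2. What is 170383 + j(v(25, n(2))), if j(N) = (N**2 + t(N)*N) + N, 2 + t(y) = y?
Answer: 170761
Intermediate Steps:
n(M) = -72 + 8*(1 + M)**2 (n(M) = -72 + 8*(M + 1)**2 = -72 + 8*(1 + M)**2)
t(y) = -2 + y
v(k, E) = 14 (v(k, E) = -3 + 17 = 14)
j(N) = N + N**2 + N*(-2 + N) (j(N) = (N**2 + (-2 + N)*N) + N = (N**2 + N*(-2 + N)) + N = N + N**2 + N*(-2 + N))
170383 + j(v(25, n(2))) = 170383 + 14*(-1 + 2*14) = 170383 + 14*(-1 + 28) = 170383 + 14*27 = 170383 + 378 = 170761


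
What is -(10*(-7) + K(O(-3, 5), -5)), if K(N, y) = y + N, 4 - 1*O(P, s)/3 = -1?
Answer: 60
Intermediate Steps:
O(P, s) = 15 (O(P, s) = 12 - 3*(-1) = 12 + 3 = 15)
K(N, y) = N + y
-(10*(-7) + K(O(-3, 5), -5)) = -(10*(-7) + (15 - 5)) = -(-70 + 10) = -1*(-60) = 60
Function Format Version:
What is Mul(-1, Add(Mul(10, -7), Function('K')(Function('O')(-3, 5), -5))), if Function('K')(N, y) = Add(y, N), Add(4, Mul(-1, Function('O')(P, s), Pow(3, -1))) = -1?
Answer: 60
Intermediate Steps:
Function('O')(P, s) = 15 (Function('O')(P, s) = Add(12, Mul(-3, -1)) = Add(12, 3) = 15)
Function('K')(N, y) = Add(N, y)
Mul(-1, Add(Mul(10, -7), Function('K')(Function('O')(-3, 5), -5))) = Mul(-1, Add(Mul(10, -7), Add(15, -5))) = Mul(-1, Add(-70, 10)) = Mul(-1, -60) = 60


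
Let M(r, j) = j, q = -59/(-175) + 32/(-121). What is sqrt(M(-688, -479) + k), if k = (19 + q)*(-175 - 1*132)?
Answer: I*sqrt(938903511)/385 ≈ 79.588*I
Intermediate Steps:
q = 1539/21175 (q = -59*(-1/175) + 32*(-1/121) = 59/175 - 32/121 = 1539/21175 ≈ 0.072680)
k = -123986248/21175 (k = (19 + 1539/21175)*(-175 - 1*132) = 403864*(-175 - 132)/21175 = (403864/21175)*(-307) = -123986248/21175 ≈ -5855.3)
sqrt(M(-688, -479) + k) = sqrt(-479 - 123986248/21175) = sqrt(-134129073/21175) = I*sqrt(938903511)/385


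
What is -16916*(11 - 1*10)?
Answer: -16916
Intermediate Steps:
-16916*(11 - 1*10) = -16916*(11 - 10) = -16916*1 = -16916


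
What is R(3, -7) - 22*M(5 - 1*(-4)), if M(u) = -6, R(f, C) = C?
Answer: 125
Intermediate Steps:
R(3, -7) - 22*M(5 - 1*(-4)) = -7 - 22*(-6) = -7 + 132 = 125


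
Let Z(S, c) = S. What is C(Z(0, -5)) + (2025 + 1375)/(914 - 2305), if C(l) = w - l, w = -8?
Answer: -14528/1391 ≈ -10.444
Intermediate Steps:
C(l) = -8 - l
C(Z(0, -5)) + (2025 + 1375)/(914 - 2305) = (-8 - 1*0) + (2025 + 1375)/(914 - 2305) = (-8 + 0) + 3400/(-1391) = -8 + 3400*(-1/1391) = -8 - 3400/1391 = -14528/1391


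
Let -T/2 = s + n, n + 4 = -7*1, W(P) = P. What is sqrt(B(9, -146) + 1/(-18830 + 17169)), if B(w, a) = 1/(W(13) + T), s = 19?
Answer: 8*I*sqrt(129558)/4983 ≈ 0.57787*I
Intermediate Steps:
n = -11 (n = -4 - 7*1 = -4 - 7 = -11)
T = -16 (T = -2*(19 - 11) = -2*8 = -16)
B(w, a) = -1/3 (B(w, a) = 1/(13 - 16) = 1/(-3) = -1/3)
sqrt(B(9, -146) + 1/(-18830 + 17169)) = sqrt(-1/3 + 1/(-18830 + 17169)) = sqrt(-1/3 + 1/(-1661)) = sqrt(-1/3 - 1/1661) = sqrt(-1664/4983) = 8*I*sqrt(129558)/4983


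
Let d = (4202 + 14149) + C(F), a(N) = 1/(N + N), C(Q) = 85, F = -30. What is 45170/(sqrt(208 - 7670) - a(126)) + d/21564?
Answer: (-61364885831*I + 1161468*sqrt(7462))/(5391*(I + 252*sqrt(7462))) ≈ 0.83092 - 522.9*I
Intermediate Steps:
a(N) = 1/(2*N)
d = 18436 (d = (4202 + 14149) + 85 = 18351 + 85 = 18436)
45170/(sqrt(208 - 7670) - a(126)) + d/21564 = 45170/(sqrt(208 - 7670) - 1/(2*126)) + 18436/21564 = 45170/(sqrt(-7462) - 1/(2*126)) + 18436*(1/21564) = 45170/(I*sqrt(7462) - 1*1/252) + 4609/5391 = 45170/(I*sqrt(7462) - 1/252) + 4609/5391 = 45170/(-1/252 + I*sqrt(7462)) + 4609/5391 = 4609/5391 + 45170/(-1/252 + I*sqrt(7462))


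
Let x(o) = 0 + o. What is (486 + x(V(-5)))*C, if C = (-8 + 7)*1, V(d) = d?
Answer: -481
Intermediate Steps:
C = -1 (C = -1*1 = -1)
x(o) = o
(486 + x(V(-5)))*C = (486 - 5)*(-1) = 481*(-1) = -481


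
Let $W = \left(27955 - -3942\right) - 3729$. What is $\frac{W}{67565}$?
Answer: $\frac{28168}{67565} \approx 0.4169$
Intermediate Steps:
$W = 28168$ ($W = \left(27955 + 3942\right) - 3729 = 31897 - 3729 = 28168$)
$\frac{W}{67565} = \frac{28168}{67565}$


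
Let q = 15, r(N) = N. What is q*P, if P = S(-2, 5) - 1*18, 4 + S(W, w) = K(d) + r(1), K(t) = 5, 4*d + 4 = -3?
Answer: -240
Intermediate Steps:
d = -7/4 (d = -1 + (¼)*(-3) = -1 - ¾ = -7/4 ≈ -1.7500)
S(W, w) = 2 (S(W, w) = -4 + (5 + 1) = -4 + 6 = 2)
P = -16 (P = 2 - 1*18 = 2 - 18 = -16)
q*P = 15*(-16) = -240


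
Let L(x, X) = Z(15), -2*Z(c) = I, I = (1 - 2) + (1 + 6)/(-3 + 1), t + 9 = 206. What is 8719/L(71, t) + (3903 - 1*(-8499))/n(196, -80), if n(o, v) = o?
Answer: 3473657/882 ≈ 3938.4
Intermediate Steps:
t = 197 (t = -9 + 206 = 197)
I = -9/2 (I = -1 + 7/(-2) = -1 + 7*(-1/2) = -1 - 7/2 = -9/2 ≈ -4.5000)
Z(c) = 9/4 (Z(c) = -1/2*(-9/2) = 9/4)
L(x, X) = 9/4
8719/L(71, t) + (3903 - 1*(-8499))/n(196, -80) = 8719/(9/4) + (3903 - 1*(-8499))/196 = 8719*(4/9) + (3903 + 8499)*(1/196) = 34876/9 + 12402*(1/196) = 34876/9 + 6201/98 = 3473657/882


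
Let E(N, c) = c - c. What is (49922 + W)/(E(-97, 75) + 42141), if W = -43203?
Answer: 6719/42141 ≈ 0.15944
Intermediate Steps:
E(N, c) = 0
(49922 + W)/(E(-97, 75) + 42141) = (49922 - 43203)/(0 + 42141) = 6719/42141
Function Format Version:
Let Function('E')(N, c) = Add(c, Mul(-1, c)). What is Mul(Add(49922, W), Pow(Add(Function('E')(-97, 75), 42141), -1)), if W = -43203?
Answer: Rational(6719, 42141) ≈ 0.15944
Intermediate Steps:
Function('E')(N, c) = 0
Mul(Add(49922, W), Pow(Add(Function('E')(-97, 75), 42141), -1)) = Mul(Add(49922, -43203), Pow(Add(0, 42141), -1)) = Mul(6719, Pow(42141, -1)) = Mul(6719, Rational(1, 42141)) = Rational(6719, 42141)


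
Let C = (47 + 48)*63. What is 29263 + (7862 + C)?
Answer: 43110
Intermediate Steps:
C = 5985 (C = 95*63 = 5985)
29263 + (7862 + C) = 29263 + (7862 + 5985) = 29263 + 13847 = 43110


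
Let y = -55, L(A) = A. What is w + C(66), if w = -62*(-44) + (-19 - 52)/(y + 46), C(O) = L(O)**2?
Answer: 63827/9 ≈ 7091.9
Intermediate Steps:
C(O) = O**2
w = 24623/9 (w = -62*(-44) + (-19 - 52)/(-55 + 46) = 2728 - 71/(-9) = 2728 - 71*(-1/9) = 2728 + 71/9 = 24623/9 ≈ 2735.9)
w + C(66) = 24623/9 + 66**2 = 24623/9 + 4356 = 63827/9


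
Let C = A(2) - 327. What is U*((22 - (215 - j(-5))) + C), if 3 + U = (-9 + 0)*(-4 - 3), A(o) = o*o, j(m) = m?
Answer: -31260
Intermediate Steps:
A(o) = o²
U = 60 (U = -3 + (-9 + 0)*(-4 - 3) = -3 - 9*(-7) = -3 + 63 = 60)
C = -323 (C = 2² - 327 = 4 - 327 = -323)
U*((22 - (215 - j(-5))) + C) = 60*((22 - (215 - 1*(-5))) - 323) = 60*((22 - (215 + 5)) - 323) = 60*((22 - 1*220) - 323) = 60*((22 - 220) - 323) = 60*(-198 - 323) = 60*(-521) = -31260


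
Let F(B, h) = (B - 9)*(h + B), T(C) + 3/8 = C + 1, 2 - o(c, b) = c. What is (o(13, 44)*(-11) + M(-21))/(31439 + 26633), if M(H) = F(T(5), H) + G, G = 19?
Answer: 12281/3716608 ≈ 0.0033044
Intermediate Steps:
o(c, b) = 2 - c
T(C) = 5/8 + C (T(C) = -3/8 + (C + 1) = -3/8 + (1 + C) = 5/8 + C)
F(B, h) = (-9 + B)*(B + h)
M(H) = 1/64 - 27*H/8 (M(H) = ((5/8 + 5)² - 9*(5/8 + 5) - 9*H + (5/8 + 5)*H) + 19 = ((45/8)² - 9*45/8 - 9*H + 45*H/8) + 19 = (2025/64 - 405/8 - 9*H + 45*H/8) + 19 = (-1215/64 - 27*H/8) + 19 = 1/64 - 27*H/8)
(o(13, 44)*(-11) + M(-21))/(31439 + 26633) = ((2 - 1*13)*(-11) + (1/64 - 27/8*(-21)))/(31439 + 26633) = ((2 - 13)*(-11) + (1/64 + 567/8))/58072 = (-11*(-11) + 4537/64)*(1/58072) = (121 + 4537/64)*(1/58072) = (12281/64)*(1/58072) = 12281/3716608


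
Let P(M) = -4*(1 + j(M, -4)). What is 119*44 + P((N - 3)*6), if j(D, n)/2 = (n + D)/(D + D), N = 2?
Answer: 15676/3 ≈ 5225.3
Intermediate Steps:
j(D, n) = (D + n)/D (j(D, n) = 2*((n + D)/(D + D)) = 2*((D + n)/((2*D))) = 2*((D + n)*(1/(2*D))) = 2*((D + n)/(2*D)) = (D + n)/D)
P(M) = -4 - 4*(-4 + M)/M (P(M) = -4*(1 + (M - 4)/M) = -4*(1 + (-4 + M)/M) = -4 - 4*(-4 + M)/M)
119*44 + P((N - 3)*6) = 119*44 + (-8 + 16/(((2 - 3)*6))) = 5236 + (-8 + 16/((-1*6))) = 5236 + (-8 + 16/(-6)) = 5236 + (-8 + 16*(-1/6)) = 5236 + (-8 - 8/3) = 5236 - 32/3 = 15676/3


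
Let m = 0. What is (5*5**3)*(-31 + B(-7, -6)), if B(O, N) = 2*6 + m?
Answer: -11875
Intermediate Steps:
B(O, N) = 12 (B(O, N) = 2*6 + 0 = 12 + 0 = 12)
(5*5**3)*(-31 + B(-7, -6)) = (5*5**3)*(-31 + 12) = (5*125)*(-19) = 625*(-19) = -11875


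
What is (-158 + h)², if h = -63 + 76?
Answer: 21025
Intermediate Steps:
h = 13
(-158 + h)² = (-158 + 13)² = (-145)² = 21025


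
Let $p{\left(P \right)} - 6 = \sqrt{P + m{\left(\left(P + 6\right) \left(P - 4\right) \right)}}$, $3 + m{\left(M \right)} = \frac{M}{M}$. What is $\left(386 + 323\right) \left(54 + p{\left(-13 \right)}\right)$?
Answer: $42540 + 709 i \sqrt{15} \approx 42540.0 + 2745.9 i$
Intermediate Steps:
$m{\left(M \right)} = -2$ ($m{\left(M \right)} = -3 + \frac{M}{M} = -3 + 1 = -2$)
$p{\left(P \right)} = 6 + \sqrt{-2 + P}$ ($p{\left(P \right)} = 6 + \sqrt{P - 2} = 6 + \sqrt{-2 + P}$)
$\left(386 + 323\right) \left(54 + p{\left(-13 \right)}\right) = \left(386 + 323\right) \left(54 + \left(6 + \sqrt{-2 - 13}\right)\right) = 709 \left(54 + \left(6 + \sqrt{-15}\right)\right) = 709 \left(54 + \left(6 + i \sqrt{15}\right)\right) = 709 \left(60 + i \sqrt{15}\right) = 42540 + 709 i \sqrt{15}$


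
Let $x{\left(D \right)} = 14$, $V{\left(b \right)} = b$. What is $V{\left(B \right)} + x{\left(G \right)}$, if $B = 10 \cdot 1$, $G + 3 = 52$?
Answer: $24$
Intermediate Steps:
$G = 49$ ($G = -3 + 52 = 49$)
$B = 10$
$V{\left(B \right)} + x{\left(G \right)} = 10 + 14 = 24$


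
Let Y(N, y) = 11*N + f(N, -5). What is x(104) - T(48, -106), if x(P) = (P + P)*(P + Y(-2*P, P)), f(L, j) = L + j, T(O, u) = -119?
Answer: -498457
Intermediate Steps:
Y(N, y) = -5 + 12*N (Y(N, y) = 11*N + (N - 5) = 11*N + (-5 + N) = -5 + 12*N)
x(P) = 2*P*(-5 - 23*P) (x(P) = (P + P)*(P + (-5 + 12*(-2*P))) = (2*P)*(P + (-5 - 24*P)) = (2*P)*(-5 - 23*P) = 2*P*(-5 - 23*P))
x(104) - T(48, -106) = -2*104*(5 + 23*104) - 1*(-119) = -2*104*(5 + 2392) + 119 = -2*104*2397 + 119 = -498576 + 119 = -498457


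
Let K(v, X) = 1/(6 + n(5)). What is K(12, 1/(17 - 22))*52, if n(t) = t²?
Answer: 52/31 ≈ 1.6774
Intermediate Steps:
K(v, X) = 1/31 (K(v, X) = 1/(6 + 5²) = 1/(6 + 25) = 1/31)
K(12, 1/(17 - 22))*52 = (1/31)*52 = 52/31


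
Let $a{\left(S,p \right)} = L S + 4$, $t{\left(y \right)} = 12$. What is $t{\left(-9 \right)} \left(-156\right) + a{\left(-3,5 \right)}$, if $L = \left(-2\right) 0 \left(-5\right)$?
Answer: $-1868$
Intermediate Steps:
$L = 0$ ($L = 0 \left(-5\right) = 0$)
$a{\left(S,p \right)} = 4$ ($a{\left(S,p \right)} = 0 S + 4 = 0 + 4 = 4$)
$t{\left(-9 \right)} \left(-156\right) + a{\left(-3,5 \right)} = 12 \left(-156\right) + 4 = -1872 + 4 = -1868$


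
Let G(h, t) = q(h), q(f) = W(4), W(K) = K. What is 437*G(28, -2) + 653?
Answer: 2401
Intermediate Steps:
q(f) = 4
G(h, t) = 4
437*G(28, -2) + 653 = 437*4 + 653 = 1748 + 653 = 2401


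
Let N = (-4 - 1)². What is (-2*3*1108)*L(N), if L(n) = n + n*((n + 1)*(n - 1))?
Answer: -103875000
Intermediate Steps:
N = 25 (N = (-5)² = 25)
L(n) = n + n*(1 + n)*(-1 + n) (L(n) = n + n*((1 + n)*(-1 + n)) = n + n*(1 + n)*(-1 + n))
(-2*3*1108)*L(N) = (-2*3*1108)*25³ = -6*1108*15625 = -6648*15625 = -103875000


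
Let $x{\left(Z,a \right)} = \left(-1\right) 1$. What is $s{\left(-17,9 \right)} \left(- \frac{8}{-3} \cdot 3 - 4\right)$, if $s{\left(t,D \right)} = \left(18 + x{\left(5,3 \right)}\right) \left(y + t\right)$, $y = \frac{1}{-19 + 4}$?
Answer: $- \frac{17408}{15} \approx -1160.5$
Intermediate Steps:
$x{\left(Z,a \right)} = -1$
$y = - \frac{1}{15}$ ($y = \frac{1}{-15} = - \frac{1}{15} \approx -0.066667$)
$s{\left(t,D \right)} = - \frac{17}{15} + 17 t$ ($s{\left(t,D \right)} = \left(18 - 1\right) \left(- \frac{1}{15} + t\right) = 17 \left(- \frac{1}{15} + t\right) = - \frac{17}{15} + 17 t$)
$s{\left(-17,9 \right)} \left(- \frac{8}{-3} \cdot 3 - 4\right) = \left(- \frac{17}{15} + 17 \left(-17\right)\right) \left(- \frac{8}{-3} \cdot 3 - 4\right) = \left(- \frac{17}{15} - 289\right) \left(\left(-8\right) \left(- \frac{1}{3}\right) 3 - 4\right) = - \frac{4352 \left(\frac{8}{3} \cdot 3 - 4\right)}{15} = - \frac{4352 \left(8 - 4\right)}{15} = \left(- \frac{4352}{15}\right) 4 = - \frac{17408}{15}$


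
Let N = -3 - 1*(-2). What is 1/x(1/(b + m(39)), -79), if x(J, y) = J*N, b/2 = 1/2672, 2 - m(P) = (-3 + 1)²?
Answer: 2671/1336 ≈ 1.9993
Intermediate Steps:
m(P) = -2 (m(P) = 2 - (-3 + 1)² = 2 - 1*(-2)² = 2 - 1*4 = 2 - 4 = -2)
b = 1/1336 (b = 2/2672 = 2*(1/2672) = 1/1336 ≈ 0.00074850)
N = -1 (N = -3 + 2 = -1)
x(J, y) = -J (x(J, y) = J*(-1) = -J)
1/x(1/(b + m(39)), -79) = 1/(-1/(1/1336 - 2)) = 1/(-1/(-2671/1336)) = 1/(-1*(-1336/2671)) = 1/(1336/2671) = 2671/1336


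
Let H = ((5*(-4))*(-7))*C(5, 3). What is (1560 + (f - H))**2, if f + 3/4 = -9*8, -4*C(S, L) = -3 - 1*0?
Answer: 30569841/16 ≈ 1.9106e+6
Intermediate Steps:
C(S, L) = 3/4 (C(S, L) = -(-3 - 1*0)/4 = -(-3 + 0)/4 = -1/4*(-3) = 3/4)
H = 105 (H = ((5*(-4))*(-7))*(3/4) = -20*(-7)*(3/4) = 140*(3/4) = 105)
f = -291/4 (f = -3/4 - 9*8 = -3/4 - 72 = -291/4 ≈ -72.750)
(1560 + (f - H))**2 = (1560 + (-291/4 - 1*105))**2 = (1560 + (-291/4 - 105))**2 = (1560 - 711/4)**2 = (5529/4)**2 = 30569841/16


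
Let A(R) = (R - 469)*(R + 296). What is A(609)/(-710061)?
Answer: -126700/710061 ≈ -0.17844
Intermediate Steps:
A(R) = (-469 + R)*(296 + R)
A(609)/(-710061) = (-138824 + 609**2 - 173*609)/(-710061) = (-138824 + 370881 - 105357)*(-1/710061) = 126700*(-1/710061) = -126700/710061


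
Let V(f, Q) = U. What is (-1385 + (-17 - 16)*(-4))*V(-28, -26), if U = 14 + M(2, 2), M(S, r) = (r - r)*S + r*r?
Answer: -22554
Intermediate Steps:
M(S, r) = r² (M(S, r) = 0*S + r² = 0 + r² = r²)
U = 18 (U = 14 + 2² = 14 + 4 = 18)
V(f, Q) = 18
(-1385 + (-17 - 16)*(-4))*V(-28, -26) = (-1385 + (-17 - 16)*(-4))*18 = (-1385 - 33*(-4))*18 = (-1385 + 132)*18 = -1253*18 = -22554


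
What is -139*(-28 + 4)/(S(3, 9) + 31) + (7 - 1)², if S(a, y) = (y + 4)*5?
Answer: 283/4 ≈ 70.750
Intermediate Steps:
S(a, y) = 20 + 5*y (S(a, y) = (4 + y)*5 = 20 + 5*y)
-139*(-28 + 4)/(S(3, 9) + 31) + (7 - 1)² = -139*(-28 + 4)/((20 + 5*9) + 31) + (7 - 1)² = -(-3336)/((20 + 45) + 31) + 6² = -(-3336)/(65 + 31) + 36 = -(-3336)/96 + 36 = -139*(-¼) + 36 = 139/4 + 36 = 283/4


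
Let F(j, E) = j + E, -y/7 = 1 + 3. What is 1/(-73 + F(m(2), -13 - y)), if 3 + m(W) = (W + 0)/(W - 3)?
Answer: -1/63 ≈ -0.015873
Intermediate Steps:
y = -28 (y = -7*(1 + 3) = -7*4 = -28)
m(W) = -3 + W/(-3 + W) (m(W) = -3 + (W + 0)/(W - 3) = -3 + W/(-3 + W))
F(j, E) = E + j
1/(-73 + F(m(2), -13 - y)) = 1/(-73 + ((-13 - 1*(-28)) + (9 - 2*2)/(-3 + 2))) = 1/(-73 + ((-13 + 28) + (9 - 4)/(-1))) = 1/(-73 + (15 - 1*5)) = 1/(-73 + (15 - 5)) = 1/(-73 + 10) = 1/(-63) = -1/63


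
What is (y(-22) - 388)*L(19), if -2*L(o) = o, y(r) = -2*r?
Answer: 3268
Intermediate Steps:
L(o) = -o/2
(y(-22) - 388)*L(19) = (-2*(-22) - 388)*(-1/2*19) = (44 - 388)*(-19/2) = -344*(-19/2) = 3268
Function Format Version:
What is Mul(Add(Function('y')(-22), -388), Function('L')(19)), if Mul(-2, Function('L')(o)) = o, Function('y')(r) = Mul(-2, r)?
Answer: 3268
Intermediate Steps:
Function('L')(o) = Mul(Rational(-1, 2), o)
Mul(Add(Function('y')(-22), -388), Function('L')(19)) = Mul(Add(Mul(-2, -22), -388), Mul(Rational(-1, 2), 19)) = Mul(Add(44, -388), Rational(-19, 2)) = Mul(-344, Rational(-19, 2)) = 3268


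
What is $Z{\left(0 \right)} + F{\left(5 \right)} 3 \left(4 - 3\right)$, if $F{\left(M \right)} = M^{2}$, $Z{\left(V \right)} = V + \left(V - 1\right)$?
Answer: $74$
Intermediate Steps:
$Z{\left(V \right)} = -1 + 2 V$ ($Z{\left(V \right)} = V + \left(-1 + V\right) = -1 + 2 V$)
$Z{\left(0 \right)} + F{\left(5 \right)} 3 \left(4 - 3\right) = \left(-1 + 2 \cdot 0\right) + 5^{2} \cdot 3 \left(4 - 3\right) = \left(-1 + 0\right) + 25 \cdot 3 \cdot 1 = -1 + 25 \cdot 3 = -1 + 75 = 74$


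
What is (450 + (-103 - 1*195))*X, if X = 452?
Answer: 68704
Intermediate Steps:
(450 + (-103 - 1*195))*X = (450 + (-103 - 1*195))*452 = (450 + (-103 - 195))*452 = (450 - 298)*452 = 152*452 = 68704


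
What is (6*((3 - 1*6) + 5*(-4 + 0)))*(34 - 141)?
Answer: 14766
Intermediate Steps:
(6*((3 - 1*6) + 5*(-4 + 0)))*(34 - 141) = (6*((3 - 6) + 5*(-4)))*(-107) = (6*(-3 - 20))*(-107) = (6*(-23))*(-107) = -138*(-107) = 14766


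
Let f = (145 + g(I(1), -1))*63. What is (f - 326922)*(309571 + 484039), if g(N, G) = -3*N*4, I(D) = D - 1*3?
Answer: -250999002750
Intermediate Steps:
I(D) = -3 + D (I(D) = D - 3 = -3 + D)
g(N, G) = -12*N
f = 10647 (f = (145 - 12*(-3 + 1))*63 = (145 - 12*(-2))*63 = (145 + 24)*63 = 169*63 = 10647)
(f - 326922)*(309571 + 484039) = (10647 - 326922)*(309571 + 484039) = -316275*793610 = -250999002750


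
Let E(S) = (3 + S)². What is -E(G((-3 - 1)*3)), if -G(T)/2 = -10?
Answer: -529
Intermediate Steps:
G(T) = 20 (G(T) = -2*(-10) = 20)
-E(G((-3 - 1)*3)) = -(3 + 20)² = -1*23² = -1*529 = -529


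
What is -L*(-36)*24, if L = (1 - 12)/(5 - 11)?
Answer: 1584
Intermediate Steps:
L = 11/6 (L = -11/(-6) = -11*(-⅙) = 11/6 ≈ 1.8333)
-L*(-36)*24 = -(11/6)*(-36)*24 = -(-66)*24 = -1*(-1584) = 1584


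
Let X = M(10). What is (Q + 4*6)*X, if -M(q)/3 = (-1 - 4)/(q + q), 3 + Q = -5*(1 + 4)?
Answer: -3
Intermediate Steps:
Q = -28 (Q = -3 - 5*(1 + 4) = -3 - 5*5 = -3 - 25 = -28)
M(q) = 15/(2*q) (M(q) = -3*(-1 - 4)/(q + q) = -(-15)/(2*q) = 15/(2*q))
X = ¾ (X = (15/2)/10 = (15/2)*(⅒) = ¾ ≈ 0.75000)
(Q + 4*6)*X = (-28 + 4*6)*(¾) = (-28 + 24)*(¾) = -4*¾ = -3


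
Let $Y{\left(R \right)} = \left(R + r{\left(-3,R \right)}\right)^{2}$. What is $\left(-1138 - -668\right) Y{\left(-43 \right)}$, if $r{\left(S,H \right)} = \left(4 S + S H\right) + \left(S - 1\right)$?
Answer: $-2303000$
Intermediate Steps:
$r{\left(S,H \right)} = -1 + 5 S + H S$ ($r{\left(S,H \right)} = \left(4 S + H S\right) + \left(S - 1\right) = \left(4 S + H S\right) + \left(-1 + S\right) = -1 + 5 S + H S$)
$Y{\left(R \right)} = \left(-16 - 2 R\right)^{2}$ ($Y{\left(R \right)} = \left(R + \left(-1 + 5 \left(-3\right) + R \left(-3\right)\right)\right)^{2} = \left(R - \left(16 + 3 R\right)\right)^{2} = \left(-16 - 2 R\right)^{2}$)
$\left(-1138 - -668\right) Y{\left(-43 \right)} = \left(-1138 - -668\right) 4 \left(8 - 43\right)^{2} = \left(-1138 + 668\right) 4 \left(-35\right)^{2} = - 470 \cdot 4 \cdot 1225 = \left(-470\right) 4900 = -2303000$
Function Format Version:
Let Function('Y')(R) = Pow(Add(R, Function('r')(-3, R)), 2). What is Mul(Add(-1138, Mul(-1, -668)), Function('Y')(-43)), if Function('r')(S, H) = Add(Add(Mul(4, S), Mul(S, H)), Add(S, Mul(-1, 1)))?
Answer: -2303000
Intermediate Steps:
Function('r')(S, H) = Add(-1, Mul(5, S), Mul(H, S)) (Function('r')(S, H) = Add(Add(Mul(4, S), Mul(H, S)), Add(S, -1)) = Add(Add(Mul(4, S), Mul(H, S)), Add(-1, S)) = Add(-1, Mul(5, S), Mul(H, S)))
Function('Y')(R) = Pow(Add(-16, Mul(-2, R)), 2) (Function('Y')(R) = Pow(Add(R, Add(-1, Mul(5, -3), Mul(R, -3))), 2) = Pow(Add(R, Add(-1, -15, Mul(-3, R))), 2) = Pow(Add(R, Add(-16, Mul(-3, R))), 2) = Pow(Add(-16, Mul(-2, R)), 2))
Mul(Add(-1138, Mul(-1, -668)), Function('Y')(-43)) = Mul(Add(-1138, Mul(-1, -668)), Mul(4, Pow(Add(8, -43), 2))) = Mul(Add(-1138, 668), Mul(4, Pow(-35, 2))) = Mul(-470, Mul(4, 1225)) = Mul(-470, 4900) = -2303000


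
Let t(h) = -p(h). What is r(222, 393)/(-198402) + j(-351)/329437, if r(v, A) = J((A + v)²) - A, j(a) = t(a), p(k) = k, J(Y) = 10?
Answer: 195813473/65360959674 ≈ 0.0029959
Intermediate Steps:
t(h) = -h
j(a) = -a
r(v, A) = 10 - A
r(222, 393)/(-198402) + j(-351)/329437 = (10 - 1*393)/(-198402) - 1*(-351)/329437 = (10 - 393)*(-1/198402) + 351*(1/329437) = -383*(-1/198402) + 351/329437 = 383/198402 + 351/329437 = 195813473/65360959674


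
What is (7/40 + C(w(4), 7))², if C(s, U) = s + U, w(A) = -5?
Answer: 7569/1600 ≈ 4.7306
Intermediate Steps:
C(s, U) = U + s
(7/40 + C(w(4), 7))² = (7/40 + (7 - 5))² = (7*(1/40) + 2)² = (7/40 + 2)² = (87/40)² = 7569/1600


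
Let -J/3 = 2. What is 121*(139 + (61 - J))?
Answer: 24926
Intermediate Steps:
J = -6 (J = -3*2 = -6)
121*(139 + (61 - J)) = 121*(139 + (61 - 1*(-6))) = 121*(139 + (61 + 6)) = 121*(139 + 67) = 121*206 = 24926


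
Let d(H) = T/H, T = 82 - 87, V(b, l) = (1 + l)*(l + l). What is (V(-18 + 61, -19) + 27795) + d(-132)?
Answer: 3759233/132 ≈ 28479.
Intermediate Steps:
V(b, l) = 2*l*(1 + l) (V(b, l) = (1 + l)*(2*l) = 2*l*(1 + l))
T = -5
d(H) = -5/H
(V(-18 + 61, -19) + 27795) + d(-132) = (2*(-19)*(1 - 19) + 27795) - 5/(-132) = (2*(-19)*(-18) + 27795) - 5*(-1/132) = (684 + 27795) + 5/132 = 28479 + 5/132 = 3759233/132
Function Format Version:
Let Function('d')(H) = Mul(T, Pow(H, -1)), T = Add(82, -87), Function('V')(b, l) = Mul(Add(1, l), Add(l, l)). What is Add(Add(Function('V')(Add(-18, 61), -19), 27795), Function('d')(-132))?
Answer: Rational(3759233, 132) ≈ 28479.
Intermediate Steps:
Function('V')(b, l) = Mul(2, l, Add(1, l)) (Function('V')(b, l) = Mul(Add(1, l), Mul(2, l)) = Mul(2, l, Add(1, l)))
T = -5
Function('d')(H) = Mul(-5, Pow(H, -1))
Add(Add(Function('V')(Add(-18, 61), -19), 27795), Function('d')(-132)) = Add(Add(Mul(2, -19, Add(1, -19)), 27795), Mul(-5, Pow(-132, -1))) = Add(Add(Mul(2, -19, -18), 27795), Mul(-5, Rational(-1, 132))) = Add(Add(684, 27795), Rational(5, 132)) = Add(28479, Rational(5, 132)) = Rational(3759233, 132)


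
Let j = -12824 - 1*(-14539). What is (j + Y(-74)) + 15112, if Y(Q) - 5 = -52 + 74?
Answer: 16854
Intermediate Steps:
Y(Q) = 27 (Y(Q) = 5 + (-52 + 74) = 5 + 22 = 27)
j = 1715 (j = -12824 + 14539 = 1715)
(j + Y(-74)) + 15112 = (1715 + 27) + 15112 = 1742 + 15112 = 16854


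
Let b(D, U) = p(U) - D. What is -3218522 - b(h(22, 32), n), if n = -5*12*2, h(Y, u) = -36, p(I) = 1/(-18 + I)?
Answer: -444161003/138 ≈ -3.2186e+6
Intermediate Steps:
n = -120 (n = -60*2 = -120)
b(D, U) = 1/(-18 + U) - D
-3218522 - b(h(22, 32), n) = -3218522 - (1 - 1*(-36)*(-18 - 120))/(-18 - 120) = -3218522 - (1 - 1*(-36)*(-138))/(-138) = -3218522 - (-1)*(1 - 4968)/138 = -3218522 - (-1)*(-4967)/138 = -3218522 - 1*4967/138 = -3218522 - 4967/138 = -444161003/138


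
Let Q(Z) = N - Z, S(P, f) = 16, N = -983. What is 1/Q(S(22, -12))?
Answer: -1/999 ≈ -0.0010010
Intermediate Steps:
Q(Z) = -983 - Z
1/Q(S(22, -12)) = 1/(-983 - 1*16) = 1/(-983 - 16) = 1/(-999) = -1/999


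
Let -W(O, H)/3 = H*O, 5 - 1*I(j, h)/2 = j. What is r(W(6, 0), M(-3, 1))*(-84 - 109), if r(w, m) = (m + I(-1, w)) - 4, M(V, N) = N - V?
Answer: -2316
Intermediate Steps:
I(j, h) = 10 - 2*j
W(O, H) = -3*H*O
r(w, m) = 8 + m (r(w, m) = (m + (10 - 2*(-1))) - 4 = (m + (10 + 2)) - 4 = (m + 12) - 4 = (12 + m) - 4 = 8 + m)
r(W(6, 0), M(-3, 1))*(-84 - 109) = (8 + (1 - 1*(-3)))*(-84 - 109) = (8 + (1 + 3))*(-193) = (8 + 4)*(-193) = 12*(-193) = -2316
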